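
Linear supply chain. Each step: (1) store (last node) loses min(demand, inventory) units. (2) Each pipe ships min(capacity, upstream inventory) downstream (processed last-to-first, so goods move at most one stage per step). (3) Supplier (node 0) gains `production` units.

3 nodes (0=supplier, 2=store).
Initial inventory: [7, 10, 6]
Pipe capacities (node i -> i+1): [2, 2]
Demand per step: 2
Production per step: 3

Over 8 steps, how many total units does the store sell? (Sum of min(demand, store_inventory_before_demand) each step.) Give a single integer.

Answer: 16

Derivation:
Step 1: sold=2 (running total=2) -> [8 10 6]
Step 2: sold=2 (running total=4) -> [9 10 6]
Step 3: sold=2 (running total=6) -> [10 10 6]
Step 4: sold=2 (running total=8) -> [11 10 6]
Step 5: sold=2 (running total=10) -> [12 10 6]
Step 6: sold=2 (running total=12) -> [13 10 6]
Step 7: sold=2 (running total=14) -> [14 10 6]
Step 8: sold=2 (running total=16) -> [15 10 6]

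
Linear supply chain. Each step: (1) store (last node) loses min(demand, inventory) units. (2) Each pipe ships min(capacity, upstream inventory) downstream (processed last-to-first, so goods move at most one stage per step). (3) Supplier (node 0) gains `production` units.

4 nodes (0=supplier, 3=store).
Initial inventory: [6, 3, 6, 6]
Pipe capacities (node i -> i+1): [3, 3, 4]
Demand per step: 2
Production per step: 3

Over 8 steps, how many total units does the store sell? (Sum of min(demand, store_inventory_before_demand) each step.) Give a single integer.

Answer: 16

Derivation:
Step 1: sold=2 (running total=2) -> [6 3 5 8]
Step 2: sold=2 (running total=4) -> [6 3 4 10]
Step 3: sold=2 (running total=6) -> [6 3 3 12]
Step 4: sold=2 (running total=8) -> [6 3 3 13]
Step 5: sold=2 (running total=10) -> [6 3 3 14]
Step 6: sold=2 (running total=12) -> [6 3 3 15]
Step 7: sold=2 (running total=14) -> [6 3 3 16]
Step 8: sold=2 (running total=16) -> [6 3 3 17]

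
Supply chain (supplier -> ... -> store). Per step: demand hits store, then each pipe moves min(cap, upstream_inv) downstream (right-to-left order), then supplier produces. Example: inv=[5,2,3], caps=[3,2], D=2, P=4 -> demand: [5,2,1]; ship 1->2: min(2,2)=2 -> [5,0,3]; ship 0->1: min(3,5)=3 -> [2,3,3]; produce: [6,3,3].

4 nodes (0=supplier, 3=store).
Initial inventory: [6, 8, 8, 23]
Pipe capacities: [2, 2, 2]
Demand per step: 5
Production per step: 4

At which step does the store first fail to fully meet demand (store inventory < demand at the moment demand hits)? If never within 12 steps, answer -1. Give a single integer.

Step 1: demand=5,sold=5 ship[2->3]=2 ship[1->2]=2 ship[0->1]=2 prod=4 -> [8 8 8 20]
Step 2: demand=5,sold=5 ship[2->3]=2 ship[1->2]=2 ship[0->1]=2 prod=4 -> [10 8 8 17]
Step 3: demand=5,sold=5 ship[2->3]=2 ship[1->2]=2 ship[0->1]=2 prod=4 -> [12 8 8 14]
Step 4: demand=5,sold=5 ship[2->3]=2 ship[1->2]=2 ship[0->1]=2 prod=4 -> [14 8 8 11]
Step 5: demand=5,sold=5 ship[2->3]=2 ship[1->2]=2 ship[0->1]=2 prod=4 -> [16 8 8 8]
Step 6: demand=5,sold=5 ship[2->3]=2 ship[1->2]=2 ship[0->1]=2 prod=4 -> [18 8 8 5]
Step 7: demand=5,sold=5 ship[2->3]=2 ship[1->2]=2 ship[0->1]=2 prod=4 -> [20 8 8 2]
Step 8: demand=5,sold=2 ship[2->3]=2 ship[1->2]=2 ship[0->1]=2 prod=4 -> [22 8 8 2]
Step 9: demand=5,sold=2 ship[2->3]=2 ship[1->2]=2 ship[0->1]=2 prod=4 -> [24 8 8 2]
Step 10: demand=5,sold=2 ship[2->3]=2 ship[1->2]=2 ship[0->1]=2 prod=4 -> [26 8 8 2]
Step 11: demand=5,sold=2 ship[2->3]=2 ship[1->2]=2 ship[0->1]=2 prod=4 -> [28 8 8 2]
Step 12: demand=5,sold=2 ship[2->3]=2 ship[1->2]=2 ship[0->1]=2 prod=4 -> [30 8 8 2]
First stockout at step 8

8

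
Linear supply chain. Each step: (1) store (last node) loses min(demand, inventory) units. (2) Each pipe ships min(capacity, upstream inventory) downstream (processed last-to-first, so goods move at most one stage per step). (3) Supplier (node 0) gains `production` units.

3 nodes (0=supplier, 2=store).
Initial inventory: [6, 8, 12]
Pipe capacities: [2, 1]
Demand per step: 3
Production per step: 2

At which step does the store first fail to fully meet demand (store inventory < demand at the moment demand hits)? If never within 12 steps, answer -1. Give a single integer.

Step 1: demand=3,sold=3 ship[1->2]=1 ship[0->1]=2 prod=2 -> [6 9 10]
Step 2: demand=3,sold=3 ship[1->2]=1 ship[0->1]=2 prod=2 -> [6 10 8]
Step 3: demand=3,sold=3 ship[1->2]=1 ship[0->1]=2 prod=2 -> [6 11 6]
Step 4: demand=3,sold=3 ship[1->2]=1 ship[0->1]=2 prod=2 -> [6 12 4]
Step 5: demand=3,sold=3 ship[1->2]=1 ship[0->1]=2 prod=2 -> [6 13 2]
Step 6: demand=3,sold=2 ship[1->2]=1 ship[0->1]=2 prod=2 -> [6 14 1]
Step 7: demand=3,sold=1 ship[1->2]=1 ship[0->1]=2 prod=2 -> [6 15 1]
Step 8: demand=3,sold=1 ship[1->2]=1 ship[0->1]=2 prod=2 -> [6 16 1]
Step 9: demand=3,sold=1 ship[1->2]=1 ship[0->1]=2 prod=2 -> [6 17 1]
Step 10: demand=3,sold=1 ship[1->2]=1 ship[0->1]=2 prod=2 -> [6 18 1]
Step 11: demand=3,sold=1 ship[1->2]=1 ship[0->1]=2 prod=2 -> [6 19 1]
Step 12: demand=3,sold=1 ship[1->2]=1 ship[0->1]=2 prod=2 -> [6 20 1]
First stockout at step 6

6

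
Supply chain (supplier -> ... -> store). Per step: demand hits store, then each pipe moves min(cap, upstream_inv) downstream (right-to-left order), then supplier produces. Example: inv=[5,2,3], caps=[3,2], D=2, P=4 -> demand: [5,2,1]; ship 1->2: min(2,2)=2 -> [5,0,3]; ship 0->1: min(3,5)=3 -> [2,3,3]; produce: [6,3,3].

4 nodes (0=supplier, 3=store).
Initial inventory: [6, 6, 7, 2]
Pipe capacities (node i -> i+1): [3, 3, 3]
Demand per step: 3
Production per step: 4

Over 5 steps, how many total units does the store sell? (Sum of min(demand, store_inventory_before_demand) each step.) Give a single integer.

Step 1: sold=2 (running total=2) -> [7 6 7 3]
Step 2: sold=3 (running total=5) -> [8 6 7 3]
Step 3: sold=3 (running total=8) -> [9 6 7 3]
Step 4: sold=3 (running total=11) -> [10 6 7 3]
Step 5: sold=3 (running total=14) -> [11 6 7 3]

Answer: 14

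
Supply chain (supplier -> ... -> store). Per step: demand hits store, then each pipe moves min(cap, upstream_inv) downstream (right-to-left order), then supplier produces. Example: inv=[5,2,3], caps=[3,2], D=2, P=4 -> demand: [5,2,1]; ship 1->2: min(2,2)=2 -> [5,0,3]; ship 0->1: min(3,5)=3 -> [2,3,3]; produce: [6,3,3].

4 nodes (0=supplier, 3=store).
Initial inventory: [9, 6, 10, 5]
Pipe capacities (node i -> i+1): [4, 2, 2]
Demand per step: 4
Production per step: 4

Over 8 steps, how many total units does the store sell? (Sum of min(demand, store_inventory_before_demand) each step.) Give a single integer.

Step 1: sold=4 (running total=4) -> [9 8 10 3]
Step 2: sold=3 (running total=7) -> [9 10 10 2]
Step 3: sold=2 (running total=9) -> [9 12 10 2]
Step 4: sold=2 (running total=11) -> [9 14 10 2]
Step 5: sold=2 (running total=13) -> [9 16 10 2]
Step 6: sold=2 (running total=15) -> [9 18 10 2]
Step 7: sold=2 (running total=17) -> [9 20 10 2]
Step 8: sold=2 (running total=19) -> [9 22 10 2]

Answer: 19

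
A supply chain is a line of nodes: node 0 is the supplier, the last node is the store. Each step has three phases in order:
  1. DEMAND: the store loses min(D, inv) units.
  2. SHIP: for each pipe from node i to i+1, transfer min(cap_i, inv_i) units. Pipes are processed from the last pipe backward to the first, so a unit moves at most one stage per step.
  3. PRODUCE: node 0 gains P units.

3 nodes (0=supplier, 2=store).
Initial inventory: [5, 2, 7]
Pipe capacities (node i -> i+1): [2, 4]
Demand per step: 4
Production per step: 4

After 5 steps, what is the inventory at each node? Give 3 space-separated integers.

Step 1: demand=4,sold=4 ship[1->2]=2 ship[0->1]=2 prod=4 -> inv=[7 2 5]
Step 2: demand=4,sold=4 ship[1->2]=2 ship[0->1]=2 prod=4 -> inv=[9 2 3]
Step 3: demand=4,sold=3 ship[1->2]=2 ship[0->1]=2 prod=4 -> inv=[11 2 2]
Step 4: demand=4,sold=2 ship[1->2]=2 ship[0->1]=2 prod=4 -> inv=[13 2 2]
Step 5: demand=4,sold=2 ship[1->2]=2 ship[0->1]=2 prod=4 -> inv=[15 2 2]

15 2 2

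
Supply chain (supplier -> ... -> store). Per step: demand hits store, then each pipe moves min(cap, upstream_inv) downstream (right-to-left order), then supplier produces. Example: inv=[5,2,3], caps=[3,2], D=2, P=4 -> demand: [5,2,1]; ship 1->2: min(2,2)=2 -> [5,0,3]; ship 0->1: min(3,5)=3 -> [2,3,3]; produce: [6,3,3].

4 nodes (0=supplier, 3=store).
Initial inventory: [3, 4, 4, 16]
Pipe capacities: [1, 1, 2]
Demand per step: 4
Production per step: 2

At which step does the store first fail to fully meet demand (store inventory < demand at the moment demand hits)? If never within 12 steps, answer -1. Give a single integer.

Step 1: demand=4,sold=4 ship[2->3]=2 ship[1->2]=1 ship[0->1]=1 prod=2 -> [4 4 3 14]
Step 2: demand=4,sold=4 ship[2->3]=2 ship[1->2]=1 ship[0->1]=1 prod=2 -> [5 4 2 12]
Step 3: demand=4,sold=4 ship[2->3]=2 ship[1->2]=1 ship[0->1]=1 prod=2 -> [6 4 1 10]
Step 4: demand=4,sold=4 ship[2->3]=1 ship[1->2]=1 ship[0->1]=1 prod=2 -> [7 4 1 7]
Step 5: demand=4,sold=4 ship[2->3]=1 ship[1->2]=1 ship[0->1]=1 prod=2 -> [8 4 1 4]
Step 6: demand=4,sold=4 ship[2->3]=1 ship[1->2]=1 ship[0->1]=1 prod=2 -> [9 4 1 1]
Step 7: demand=4,sold=1 ship[2->3]=1 ship[1->2]=1 ship[0->1]=1 prod=2 -> [10 4 1 1]
Step 8: demand=4,sold=1 ship[2->3]=1 ship[1->2]=1 ship[0->1]=1 prod=2 -> [11 4 1 1]
Step 9: demand=4,sold=1 ship[2->3]=1 ship[1->2]=1 ship[0->1]=1 prod=2 -> [12 4 1 1]
Step 10: demand=4,sold=1 ship[2->3]=1 ship[1->2]=1 ship[0->1]=1 prod=2 -> [13 4 1 1]
Step 11: demand=4,sold=1 ship[2->3]=1 ship[1->2]=1 ship[0->1]=1 prod=2 -> [14 4 1 1]
Step 12: demand=4,sold=1 ship[2->3]=1 ship[1->2]=1 ship[0->1]=1 prod=2 -> [15 4 1 1]
First stockout at step 7

7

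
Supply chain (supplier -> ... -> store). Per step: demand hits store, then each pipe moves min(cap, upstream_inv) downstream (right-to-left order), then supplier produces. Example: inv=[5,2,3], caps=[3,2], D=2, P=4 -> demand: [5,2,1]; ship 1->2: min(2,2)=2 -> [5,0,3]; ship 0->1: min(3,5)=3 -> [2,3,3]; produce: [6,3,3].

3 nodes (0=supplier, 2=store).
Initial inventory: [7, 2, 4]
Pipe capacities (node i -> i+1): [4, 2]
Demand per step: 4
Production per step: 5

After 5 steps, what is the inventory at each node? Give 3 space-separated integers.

Step 1: demand=4,sold=4 ship[1->2]=2 ship[0->1]=4 prod=5 -> inv=[8 4 2]
Step 2: demand=4,sold=2 ship[1->2]=2 ship[0->1]=4 prod=5 -> inv=[9 6 2]
Step 3: demand=4,sold=2 ship[1->2]=2 ship[0->1]=4 prod=5 -> inv=[10 8 2]
Step 4: demand=4,sold=2 ship[1->2]=2 ship[0->1]=4 prod=5 -> inv=[11 10 2]
Step 5: demand=4,sold=2 ship[1->2]=2 ship[0->1]=4 prod=5 -> inv=[12 12 2]

12 12 2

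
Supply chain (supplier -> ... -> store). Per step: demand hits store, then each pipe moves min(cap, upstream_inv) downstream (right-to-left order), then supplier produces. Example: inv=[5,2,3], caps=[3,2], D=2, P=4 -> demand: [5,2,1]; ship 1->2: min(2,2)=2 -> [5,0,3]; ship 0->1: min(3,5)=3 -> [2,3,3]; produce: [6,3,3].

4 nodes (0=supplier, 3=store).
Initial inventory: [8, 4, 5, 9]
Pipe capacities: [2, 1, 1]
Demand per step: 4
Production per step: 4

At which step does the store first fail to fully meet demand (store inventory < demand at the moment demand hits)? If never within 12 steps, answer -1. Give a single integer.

Step 1: demand=4,sold=4 ship[2->3]=1 ship[1->2]=1 ship[0->1]=2 prod=4 -> [10 5 5 6]
Step 2: demand=4,sold=4 ship[2->3]=1 ship[1->2]=1 ship[0->1]=2 prod=4 -> [12 6 5 3]
Step 3: demand=4,sold=3 ship[2->3]=1 ship[1->2]=1 ship[0->1]=2 prod=4 -> [14 7 5 1]
Step 4: demand=4,sold=1 ship[2->3]=1 ship[1->2]=1 ship[0->1]=2 prod=4 -> [16 8 5 1]
Step 5: demand=4,sold=1 ship[2->3]=1 ship[1->2]=1 ship[0->1]=2 prod=4 -> [18 9 5 1]
Step 6: demand=4,sold=1 ship[2->3]=1 ship[1->2]=1 ship[0->1]=2 prod=4 -> [20 10 5 1]
Step 7: demand=4,sold=1 ship[2->3]=1 ship[1->2]=1 ship[0->1]=2 prod=4 -> [22 11 5 1]
Step 8: demand=4,sold=1 ship[2->3]=1 ship[1->2]=1 ship[0->1]=2 prod=4 -> [24 12 5 1]
Step 9: demand=4,sold=1 ship[2->3]=1 ship[1->2]=1 ship[0->1]=2 prod=4 -> [26 13 5 1]
Step 10: demand=4,sold=1 ship[2->3]=1 ship[1->2]=1 ship[0->1]=2 prod=4 -> [28 14 5 1]
Step 11: demand=4,sold=1 ship[2->3]=1 ship[1->2]=1 ship[0->1]=2 prod=4 -> [30 15 5 1]
Step 12: demand=4,sold=1 ship[2->3]=1 ship[1->2]=1 ship[0->1]=2 prod=4 -> [32 16 5 1]
First stockout at step 3

3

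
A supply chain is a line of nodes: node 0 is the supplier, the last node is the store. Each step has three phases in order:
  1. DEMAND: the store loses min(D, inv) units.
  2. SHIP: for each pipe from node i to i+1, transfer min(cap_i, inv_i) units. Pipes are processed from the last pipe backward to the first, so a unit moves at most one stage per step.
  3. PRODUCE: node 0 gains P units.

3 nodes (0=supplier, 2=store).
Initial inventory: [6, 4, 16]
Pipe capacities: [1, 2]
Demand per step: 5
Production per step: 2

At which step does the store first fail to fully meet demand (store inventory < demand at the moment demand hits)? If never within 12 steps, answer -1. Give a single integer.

Step 1: demand=5,sold=5 ship[1->2]=2 ship[0->1]=1 prod=2 -> [7 3 13]
Step 2: demand=5,sold=5 ship[1->2]=2 ship[0->1]=1 prod=2 -> [8 2 10]
Step 3: demand=5,sold=5 ship[1->2]=2 ship[0->1]=1 prod=2 -> [9 1 7]
Step 4: demand=5,sold=5 ship[1->2]=1 ship[0->1]=1 prod=2 -> [10 1 3]
Step 5: demand=5,sold=3 ship[1->2]=1 ship[0->1]=1 prod=2 -> [11 1 1]
Step 6: demand=5,sold=1 ship[1->2]=1 ship[0->1]=1 prod=2 -> [12 1 1]
Step 7: demand=5,sold=1 ship[1->2]=1 ship[0->1]=1 prod=2 -> [13 1 1]
Step 8: demand=5,sold=1 ship[1->2]=1 ship[0->1]=1 prod=2 -> [14 1 1]
Step 9: demand=5,sold=1 ship[1->2]=1 ship[0->1]=1 prod=2 -> [15 1 1]
Step 10: demand=5,sold=1 ship[1->2]=1 ship[0->1]=1 prod=2 -> [16 1 1]
Step 11: demand=5,sold=1 ship[1->2]=1 ship[0->1]=1 prod=2 -> [17 1 1]
Step 12: demand=5,sold=1 ship[1->2]=1 ship[0->1]=1 prod=2 -> [18 1 1]
First stockout at step 5

5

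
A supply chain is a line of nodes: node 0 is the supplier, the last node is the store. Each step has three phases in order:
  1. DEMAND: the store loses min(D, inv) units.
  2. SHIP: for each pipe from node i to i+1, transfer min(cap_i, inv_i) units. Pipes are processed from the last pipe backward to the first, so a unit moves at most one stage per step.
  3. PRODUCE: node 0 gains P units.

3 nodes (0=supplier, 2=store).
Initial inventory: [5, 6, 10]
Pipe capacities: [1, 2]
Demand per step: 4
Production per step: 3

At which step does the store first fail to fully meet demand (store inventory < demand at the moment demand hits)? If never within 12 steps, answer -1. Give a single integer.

Step 1: demand=4,sold=4 ship[1->2]=2 ship[0->1]=1 prod=3 -> [7 5 8]
Step 2: demand=4,sold=4 ship[1->2]=2 ship[0->1]=1 prod=3 -> [9 4 6]
Step 3: demand=4,sold=4 ship[1->2]=2 ship[0->1]=1 prod=3 -> [11 3 4]
Step 4: demand=4,sold=4 ship[1->2]=2 ship[0->1]=1 prod=3 -> [13 2 2]
Step 5: demand=4,sold=2 ship[1->2]=2 ship[0->1]=1 prod=3 -> [15 1 2]
Step 6: demand=4,sold=2 ship[1->2]=1 ship[0->1]=1 prod=3 -> [17 1 1]
Step 7: demand=4,sold=1 ship[1->2]=1 ship[0->1]=1 prod=3 -> [19 1 1]
Step 8: demand=4,sold=1 ship[1->2]=1 ship[0->1]=1 prod=3 -> [21 1 1]
Step 9: demand=4,sold=1 ship[1->2]=1 ship[0->1]=1 prod=3 -> [23 1 1]
Step 10: demand=4,sold=1 ship[1->2]=1 ship[0->1]=1 prod=3 -> [25 1 1]
Step 11: demand=4,sold=1 ship[1->2]=1 ship[0->1]=1 prod=3 -> [27 1 1]
Step 12: demand=4,sold=1 ship[1->2]=1 ship[0->1]=1 prod=3 -> [29 1 1]
First stockout at step 5

5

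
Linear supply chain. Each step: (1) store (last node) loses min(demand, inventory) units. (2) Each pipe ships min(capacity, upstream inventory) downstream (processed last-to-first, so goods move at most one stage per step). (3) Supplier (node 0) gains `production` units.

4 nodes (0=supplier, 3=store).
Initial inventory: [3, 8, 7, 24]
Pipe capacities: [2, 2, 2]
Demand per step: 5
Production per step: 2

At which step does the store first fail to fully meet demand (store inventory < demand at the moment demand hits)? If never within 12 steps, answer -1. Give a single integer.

Step 1: demand=5,sold=5 ship[2->3]=2 ship[1->2]=2 ship[0->1]=2 prod=2 -> [3 8 7 21]
Step 2: demand=5,sold=5 ship[2->3]=2 ship[1->2]=2 ship[0->1]=2 prod=2 -> [3 8 7 18]
Step 3: demand=5,sold=5 ship[2->3]=2 ship[1->2]=2 ship[0->1]=2 prod=2 -> [3 8 7 15]
Step 4: demand=5,sold=5 ship[2->3]=2 ship[1->2]=2 ship[0->1]=2 prod=2 -> [3 8 7 12]
Step 5: demand=5,sold=5 ship[2->3]=2 ship[1->2]=2 ship[0->1]=2 prod=2 -> [3 8 7 9]
Step 6: demand=5,sold=5 ship[2->3]=2 ship[1->2]=2 ship[0->1]=2 prod=2 -> [3 8 7 6]
Step 7: demand=5,sold=5 ship[2->3]=2 ship[1->2]=2 ship[0->1]=2 prod=2 -> [3 8 7 3]
Step 8: demand=5,sold=3 ship[2->3]=2 ship[1->2]=2 ship[0->1]=2 prod=2 -> [3 8 7 2]
Step 9: demand=5,sold=2 ship[2->3]=2 ship[1->2]=2 ship[0->1]=2 prod=2 -> [3 8 7 2]
Step 10: demand=5,sold=2 ship[2->3]=2 ship[1->2]=2 ship[0->1]=2 prod=2 -> [3 8 7 2]
Step 11: demand=5,sold=2 ship[2->3]=2 ship[1->2]=2 ship[0->1]=2 prod=2 -> [3 8 7 2]
Step 12: demand=5,sold=2 ship[2->3]=2 ship[1->2]=2 ship[0->1]=2 prod=2 -> [3 8 7 2]
First stockout at step 8

8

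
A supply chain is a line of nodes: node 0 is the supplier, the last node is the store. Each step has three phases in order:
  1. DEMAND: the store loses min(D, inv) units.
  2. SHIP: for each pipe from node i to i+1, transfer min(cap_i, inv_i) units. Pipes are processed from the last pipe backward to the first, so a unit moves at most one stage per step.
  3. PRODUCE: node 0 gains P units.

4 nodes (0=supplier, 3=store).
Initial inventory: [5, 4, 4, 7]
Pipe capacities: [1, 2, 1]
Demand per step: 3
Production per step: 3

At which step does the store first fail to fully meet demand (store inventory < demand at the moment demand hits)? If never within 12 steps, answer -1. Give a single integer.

Step 1: demand=3,sold=3 ship[2->3]=1 ship[1->2]=2 ship[0->1]=1 prod=3 -> [7 3 5 5]
Step 2: demand=3,sold=3 ship[2->3]=1 ship[1->2]=2 ship[0->1]=1 prod=3 -> [9 2 6 3]
Step 3: demand=3,sold=3 ship[2->3]=1 ship[1->2]=2 ship[0->1]=1 prod=3 -> [11 1 7 1]
Step 4: demand=3,sold=1 ship[2->3]=1 ship[1->2]=1 ship[0->1]=1 prod=3 -> [13 1 7 1]
Step 5: demand=3,sold=1 ship[2->3]=1 ship[1->2]=1 ship[0->1]=1 prod=3 -> [15 1 7 1]
Step 6: demand=3,sold=1 ship[2->3]=1 ship[1->2]=1 ship[0->1]=1 prod=3 -> [17 1 7 1]
Step 7: demand=3,sold=1 ship[2->3]=1 ship[1->2]=1 ship[0->1]=1 prod=3 -> [19 1 7 1]
Step 8: demand=3,sold=1 ship[2->3]=1 ship[1->2]=1 ship[0->1]=1 prod=3 -> [21 1 7 1]
Step 9: demand=3,sold=1 ship[2->3]=1 ship[1->2]=1 ship[0->1]=1 prod=3 -> [23 1 7 1]
Step 10: demand=3,sold=1 ship[2->3]=1 ship[1->2]=1 ship[0->1]=1 prod=3 -> [25 1 7 1]
Step 11: demand=3,sold=1 ship[2->3]=1 ship[1->2]=1 ship[0->1]=1 prod=3 -> [27 1 7 1]
Step 12: demand=3,sold=1 ship[2->3]=1 ship[1->2]=1 ship[0->1]=1 prod=3 -> [29 1 7 1]
First stockout at step 4

4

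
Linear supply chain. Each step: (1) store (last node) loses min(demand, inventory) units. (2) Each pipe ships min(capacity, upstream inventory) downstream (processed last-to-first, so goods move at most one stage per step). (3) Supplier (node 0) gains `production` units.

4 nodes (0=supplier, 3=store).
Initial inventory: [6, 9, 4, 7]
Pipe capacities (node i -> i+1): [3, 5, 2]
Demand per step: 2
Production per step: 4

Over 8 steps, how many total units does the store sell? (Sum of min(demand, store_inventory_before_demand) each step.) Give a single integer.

Step 1: sold=2 (running total=2) -> [7 7 7 7]
Step 2: sold=2 (running total=4) -> [8 5 10 7]
Step 3: sold=2 (running total=6) -> [9 3 13 7]
Step 4: sold=2 (running total=8) -> [10 3 14 7]
Step 5: sold=2 (running total=10) -> [11 3 15 7]
Step 6: sold=2 (running total=12) -> [12 3 16 7]
Step 7: sold=2 (running total=14) -> [13 3 17 7]
Step 8: sold=2 (running total=16) -> [14 3 18 7]

Answer: 16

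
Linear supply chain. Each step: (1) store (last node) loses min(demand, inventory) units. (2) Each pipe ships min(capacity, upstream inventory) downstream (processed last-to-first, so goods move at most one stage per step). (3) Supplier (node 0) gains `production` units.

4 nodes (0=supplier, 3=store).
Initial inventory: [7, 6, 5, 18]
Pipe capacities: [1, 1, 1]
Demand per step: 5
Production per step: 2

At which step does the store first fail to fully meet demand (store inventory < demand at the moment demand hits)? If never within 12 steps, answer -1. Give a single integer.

Step 1: demand=5,sold=5 ship[2->3]=1 ship[1->2]=1 ship[0->1]=1 prod=2 -> [8 6 5 14]
Step 2: demand=5,sold=5 ship[2->3]=1 ship[1->2]=1 ship[0->1]=1 prod=2 -> [9 6 5 10]
Step 3: demand=5,sold=5 ship[2->3]=1 ship[1->2]=1 ship[0->1]=1 prod=2 -> [10 6 5 6]
Step 4: demand=5,sold=5 ship[2->3]=1 ship[1->2]=1 ship[0->1]=1 prod=2 -> [11 6 5 2]
Step 5: demand=5,sold=2 ship[2->3]=1 ship[1->2]=1 ship[0->1]=1 prod=2 -> [12 6 5 1]
Step 6: demand=5,sold=1 ship[2->3]=1 ship[1->2]=1 ship[0->1]=1 prod=2 -> [13 6 5 1]
Step 7: demand=5,sold=1 ship[2->3]=1 ship[1->2]=1 ship[0->1]=1 prod=2 -> [14 6 5 1]
Step 8: demand=5,sold=1 ship[2->3]=1 ship[1->2]=1 ship[0->1]=1 prod=2 -> [15 6 5 1]
Step 9: demand=5,sold=1 ship[2->3]=1 ship[1->2]=1 ship[0->1]=1 prod=2 -> [16 6 5 1]
Step 10: demand=5,sold=1 ship[2->3]=1 ship[1->2]=1 ship[0->1]=1 prod=2 -> [17 6 5 1]
Step 11: demand=5,sold=1 ship[2->3]=1 ship[1->2]=1 ship[0->1]=1 prod=2 -> [18 6 5 1]
Step 12: demand=5,sold=1 ship[2->3]=1 ship[1->2]=1 ship[0->1]=1 prod=2 -> [19 6 5 1]
First stockout at step 5

5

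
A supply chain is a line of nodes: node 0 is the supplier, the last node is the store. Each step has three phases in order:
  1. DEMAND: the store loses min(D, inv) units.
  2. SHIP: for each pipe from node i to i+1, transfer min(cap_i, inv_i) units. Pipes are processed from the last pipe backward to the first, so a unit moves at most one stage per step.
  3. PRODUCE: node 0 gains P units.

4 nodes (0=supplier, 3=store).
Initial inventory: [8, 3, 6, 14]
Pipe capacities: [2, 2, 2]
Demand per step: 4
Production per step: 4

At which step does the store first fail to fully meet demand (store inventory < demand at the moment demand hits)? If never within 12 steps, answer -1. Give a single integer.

Step 1: demand=4,sold=4 ship[2->3]=2 ship[1->2]=2 ship[0->1]=2 prod=4 -> [10 3 6 12]
Step 2: demand=4,sold=4 ship[2->3]=2 ship[1->2]=2 ship[0->1]=2 prod=4 -> [12 3 6 10]
Step 3: demand=4,sold=4 ship[2->3]=2 ship[1->2]=2 ship[0->1]=2 prod=4 -> [14 3 6 8]
Step 4: demand=4,sold=4 ship[2->3]=2 ship[1->2]=2 ship[0->1]=2 prod=4 -> [16 3 6 6]
Step 5: demand=4,sold=4 ship[2->3]=2 ship[1->2]=2 ship[0->1]=2 prod=4 -> [18 3 6 4]
Step 6: demand=4,sold=4 ship[2->3]=2 ship[1->2]=2 ship[0->1]=2 prod=4 -> [20 3 6 2]
Step 7: demand=4,sold=2 ship[2->3]=2 ship[1->2]=2 ship[0->1]=2 prod=4 -> [22 3 6 2]
Step 8: demand=4,sold=2 ship[2->3]=2 ship[1->2]=2 ship[0->1]=2 prod=4 -> [24 3 6 2]
Step 9: demand=4,sold=2 ship[2->3]=2 ship[1->2]=2 ship[0->1]=2 prod=4 -> [26 3 6 2]
Step 10: demand=4,sold=2 ship[2->3]=2 ship[1->2]=2 ship[0->1]=2 prod=4 -> [28 3 6 2]
Step 11: demand=4,sold=2 ship[2->3]=2 ship[1->2]=2 ship[0->1]=2 prod=4 -> [30 3 6 2]
Step 12: demand=4,sold=2 ship[2->3]=2 ship[1->2]=2 ship[0->1]=2 prod=4 -> [32 3 6 2]
First stockout at step 7

7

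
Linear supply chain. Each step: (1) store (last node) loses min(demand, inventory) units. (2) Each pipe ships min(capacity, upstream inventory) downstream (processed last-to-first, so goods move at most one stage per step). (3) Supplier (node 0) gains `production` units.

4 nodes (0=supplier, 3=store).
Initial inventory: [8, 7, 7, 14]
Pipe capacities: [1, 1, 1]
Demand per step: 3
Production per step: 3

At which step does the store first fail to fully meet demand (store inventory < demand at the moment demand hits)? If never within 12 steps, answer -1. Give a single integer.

Step 1: demand=3,sold=3 ship[2->3]=1 ship[1->2]=1 ship[0->1]=1 prod=3 -> [10 7 7 12]
Step 2: demand=3,sold=3 ship[2->3]=1 ship[1->2]=1 ship[0->1]=1 prod=3 -> [12 7 7 10]
Step 3: demand=3,sold=3 ship[2->3]=1 ship[1->2]=1 ship[0->1]=1 prod=3 -> [14 7 7 8]
Step 4: demand=3,sold=3 ship[2->3]=1 ship[1->2]=1 ship[0->1]=1 prod=3 -> [16 7 7 6]
Step 5: demand=3,sold=3 ship[2->3]=1 ship[1->2]=1 ship[0->1]=1 prod=3 -> [18 7 7 4]
Step 6: demand=3,sold=3 ship[2->3]=1 ship[1->2]=1 ship[0->1]=1 prod=3 -> [20 7 7 2]
Step 7: demand=3,sold=2 ship[2->3]=1 ship[1->2]=1 ship[0->1]=1 prod=3 -> [22 7 7 1]
Step 8: demand=3,sold=1 ship[2->3]=1 ship[1->2]=1 ship[0->1]=1 prod=3 -> [24 7 7 1]
Step 9: demand=3,sold=1 ship[2->3]=1 ship[1->2]=1 ship[0->1]=1 prod=3 -> [26 7 7 1]
Step 10: demand=3,sold=1 ship[2->3]=1 ship[1->2]=1 ship[0->1]=1 prod=3 -> [28 7 7 1]
Step 11: demand=3,sold=1 ship[2->3]=1 ship[1->2]=1 ship[0->1]=1 prod=3 -> [30 7 7 1]
Step 12: demand=3,sold=1 ship[2->3]=1 ship[1->2]=1 ship[0->1]=1 prod=3 -> [32 7 7 1]
First stockout at step 7

7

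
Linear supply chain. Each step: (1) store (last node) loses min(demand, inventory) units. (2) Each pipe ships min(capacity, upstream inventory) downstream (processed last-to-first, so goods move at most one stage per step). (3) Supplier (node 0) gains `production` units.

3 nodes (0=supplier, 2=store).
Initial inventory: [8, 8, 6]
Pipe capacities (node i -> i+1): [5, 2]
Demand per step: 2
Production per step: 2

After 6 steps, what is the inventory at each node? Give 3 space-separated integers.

Step 1: demand=2,sold=2 ship[1->2]=2 ship[0->1]=5 prod=2 -> inv=[5 11 6]
Step 2: demand=2,sold=2 ship[1->2]=2 ship[0->1]=5 prod=2 -> inv=[2 14 6]
Step 3: demand=2,sold=2 ship[1->2]=2 ship[0->1]=2 prod=2 -> inv=[2 14 6]
Step 4: demand=2,sold=2 ship[1->2]=2 ship[0->1]=2 prod=2 -> inv=[2 14 6]
Step 5: demand=2,sold=2 ship[1->2]=2 ship[0->1]=2 prod=2 -> inv=[2 14 6]
Step 6: demand=2,sold=2 ship[1->2]=2 ship[0->1]=2 prod=2 -> inv=[2 14 6]

2 14 6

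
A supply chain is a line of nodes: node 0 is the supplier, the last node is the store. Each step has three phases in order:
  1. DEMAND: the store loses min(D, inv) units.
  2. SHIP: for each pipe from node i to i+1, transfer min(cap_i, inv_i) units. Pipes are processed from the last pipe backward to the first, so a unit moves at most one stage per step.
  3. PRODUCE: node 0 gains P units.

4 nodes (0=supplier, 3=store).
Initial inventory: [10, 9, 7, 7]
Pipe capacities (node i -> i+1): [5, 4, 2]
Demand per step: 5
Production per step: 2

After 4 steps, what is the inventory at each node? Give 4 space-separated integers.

Step 1: demand=5,sold=5 ship[2->3]=2 ship[1->2]=4 ship[0->1]=5 prod=2 -> inv=[7 10 9 4]
Step 2: demand=5,sold=4 ship[2->3]=2 ship[1->2]=4 ship[0->1]=5 prod=2 -> inv=[4 11 11 2]
Step 3: demand=5,sold=2 ship[2->3]=2 ship[1->2]=4 ship[0->1]=4 prod=2 -> inv=[2 11 13 2]
Step 4: demand=5,sold=2 ship[2->3]=2 ship[1->2]=4 ship[0->1]=2 prod=2 -> inv=[2 9 15 2]

2 9 15 2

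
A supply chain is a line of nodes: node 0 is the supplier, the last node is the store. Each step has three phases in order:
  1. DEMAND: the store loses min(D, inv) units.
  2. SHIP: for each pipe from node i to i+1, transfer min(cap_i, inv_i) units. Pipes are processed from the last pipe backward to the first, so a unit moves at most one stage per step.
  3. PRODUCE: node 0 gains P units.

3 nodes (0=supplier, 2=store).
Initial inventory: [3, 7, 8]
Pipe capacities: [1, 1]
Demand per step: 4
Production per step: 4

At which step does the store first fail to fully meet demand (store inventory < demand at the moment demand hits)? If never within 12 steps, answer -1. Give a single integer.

Step 1: demand=4,sold=4 ship[1->2]=1 ship[0->1]=1 prod=4 -> [6 7 5]
Step 2: demand=4,sold=4 ship[1->2]=1 ship[0->1]=1 prod=4 -> [9 7 2]
Step 3: demand=4,sold=2 ship[1->2]=1 ship[0->1]=1 prod=4 -> [12 7 1]
Step 4: demand=4,sold=1 ship[1->2]=1 ship[0->1]=1 prod=4 -> [15 7 1]
Step 5: demand=4,sold=1 ship[1->2]=1 ship[0->1]=1 prod=4 -> [18 7 1]
Step 6: demand=4,sold=1 ship[1->2]=1 ship[0->1]=1 prod=4 -> [21 7 1]
Step 7: demand=4,sold=1 ship[1->2]=1 ship[0->1]=1 prod=4 -> [24 7 1]
Step 8: demand=4,sold=1 ship[1->2]=1 ship[0->1]=1 prod=4 -> [27 7 1]
Step 9: demand=4,sold=1 ship[1->2]=1 ship[0->1]=1 prod=4 -> [30 7 1]
Step 10: demand=4,sold=1 ship[1->2]=1 ship[0->1]=1 prod=4 -> [33 7 1]
Step 11: demand=4,sold=1 ship[1->2]=1 ship[0->1]=1 prod=4 -> [36 7 1]
Step 12: demand=4,sold=1 ship[1->2]=1 ship[0->1]=1 prod=4 -> [39 7 1]
First stockout at step 3

3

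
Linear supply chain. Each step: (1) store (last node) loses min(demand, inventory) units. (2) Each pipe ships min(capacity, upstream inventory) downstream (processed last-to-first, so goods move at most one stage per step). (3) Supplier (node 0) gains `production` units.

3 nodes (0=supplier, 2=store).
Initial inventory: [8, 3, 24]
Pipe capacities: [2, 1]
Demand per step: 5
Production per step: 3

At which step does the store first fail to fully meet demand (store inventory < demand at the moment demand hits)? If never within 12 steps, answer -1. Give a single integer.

Step 1: demand=5,sold=5 ship[1->2]=1 ship[0->1]=2 prod=3 -> [9 4 20]
Step 2: demand=5,sold=5 ship[1->2]=1 ship[0->1]=2 prod=3 -> [10 5 16]
Step 3: demand=5,sold=5 ship[1->2]=1 ship[0->1]=2 prod=3 -> [11 6 12]
Step 4: demand=5,sold=5 ship[1->2]=1 ship[0->1]=2 prod=3 -> [12 7 8]
Step 5: demand=5,sold=5 ship[1->2]=1 ship[0->1]=2 prod=3 -> [13 8 4]
Step 6: demand=5,sold=4 ship[1->2]=1 ship[0->1]=2 prod=3 -> [14 9 1]
Step 7: demand=5,sold=1 ship[1->2]=1 ship[0->1]=2 prod=3 -> [15 10 1]
Step 8: demand=5,sold=1 ship[1->2]=1 ship[0->1]=2 prod=3 -> [16 11 1]
Step 9: demand=5,sold=1 ship[1->2]=1 ship[0->1]=2 prod=3 -> [17 12 1]
Step 10: demand=5,sold=1 ship[1->2]=1 ship[0->1]=2 prod=3 -> [18 13 1]
Step 11: demand=5,sold=1 ship[1->2]=1 ship[0->1]=2 prod=3 -> [19 14 1]
Step 12: demand=5,sold=1 ship[1->2]=1 ship[0->1]=2 prod=3 -> [20 15 1]
First stockout at step 6

6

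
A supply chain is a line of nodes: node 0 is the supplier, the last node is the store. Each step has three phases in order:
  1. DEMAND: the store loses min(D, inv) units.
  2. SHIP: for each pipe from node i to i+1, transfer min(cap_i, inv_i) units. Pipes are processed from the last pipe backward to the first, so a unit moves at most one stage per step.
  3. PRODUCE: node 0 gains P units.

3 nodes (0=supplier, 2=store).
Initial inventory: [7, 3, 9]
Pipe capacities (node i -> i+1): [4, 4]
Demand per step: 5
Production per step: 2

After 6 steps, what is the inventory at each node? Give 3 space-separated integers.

Step 1: demand=5,sold=5 ship[1->2]=3 ship[0->1]=4 prod=2 -> inv=[5 4 7]
Step 2: demand=5,sold=5 ship[1->2]=4 ship[0->1]=4 prod=2 -> inv=[3 4 6]
Step 3: demand=5,sold=5 ship[1->2]=4 ship[0->1]=3 prod=2 -> inv=[2 3 5]
Step 4: demand=5,sold=5 ship[1->2]=3 ship[0->1]=2 prod=2 -> inv=[2 2 3]
Step 5: demand=5,sold=3 ship[1->2]=2 ship[0->1]=2 prod=2 -> inv=[2 2 2]
Step 6: demand=5,sold=2 ship[1->2]=2 ship[0->1]=2 prod=2 -> inv=[2 2 2]

2 2 2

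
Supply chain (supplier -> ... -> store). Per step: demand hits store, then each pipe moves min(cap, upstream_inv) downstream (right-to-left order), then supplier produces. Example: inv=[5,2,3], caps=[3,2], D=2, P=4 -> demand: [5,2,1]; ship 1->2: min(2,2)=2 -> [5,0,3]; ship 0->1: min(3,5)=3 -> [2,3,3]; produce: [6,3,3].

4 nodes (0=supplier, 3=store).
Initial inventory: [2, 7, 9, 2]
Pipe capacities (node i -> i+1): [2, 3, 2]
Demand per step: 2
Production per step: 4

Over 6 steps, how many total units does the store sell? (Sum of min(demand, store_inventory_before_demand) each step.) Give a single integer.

Answer: 12

Derivation:
Step 1: sold=2 (running total=2) -> [4 6 10 2]
Step 2: sold=2 (running total=4) -> [6 5 11 2]
Step 3: sold=2 (running total=6) -> [8 4 12 2]
Step 4: sold=2 (running total=8) -> [10 3 13 2]
Step 5: sold=2 (running total=10) -> [12 2 14 2]
Step 6: sold=2 (running total=12) -> [14 2 14 2]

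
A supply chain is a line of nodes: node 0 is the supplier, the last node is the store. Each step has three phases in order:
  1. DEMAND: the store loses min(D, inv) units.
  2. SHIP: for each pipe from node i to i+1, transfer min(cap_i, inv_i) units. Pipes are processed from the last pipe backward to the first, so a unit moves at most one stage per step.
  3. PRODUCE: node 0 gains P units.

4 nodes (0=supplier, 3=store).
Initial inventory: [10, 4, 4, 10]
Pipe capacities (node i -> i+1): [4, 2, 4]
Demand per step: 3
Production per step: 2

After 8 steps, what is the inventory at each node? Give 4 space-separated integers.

Step 1: demand=3,sold=3 ship[2->3]=4 ship[1->2]=2 ship[0->1]=4 prod=2 -> inv=[8 6 2 11]
Step 2: demand=3,sold=3 ship[2->3]=2 ship[1->2]=2 ship[0->1]=4 prod=2 -> inv=[6 8 2 10]
Step 3: demand=3,sold=3 ship[2->3]=2 ship[1->2]=2 ship[0->1]=4 prod=2 -> inv=[4 10 2 9]
Step 4: demand=3,sold=3 ship[2->3]=2 ship[1->2]=2 ship[0->1]=4 prod=2 -> inv=[2 12 2 8]
Step 5: demand=3,sold=3 ship[2->3]=2 ship[1->2]=2 ship[0->1]=2 prod=2 -> inv=[2 12 2 7]
Step 6: demand=3,sold=3 ship[2->3]=2 ship[1->2]=2 ship[0->1]=2 prod=2 -> inv=[2 12 2 6]
Step 7: demand=3,sold=3 ship[2->3]=2 ship[1->2]=2 ship[0->1]=2 prod=2 -> inv=[2 12 2 5]
Step 8: demand=3,sold=3 ship[2->3]=2 ship[1->2]=2 ship[0->1]=2 prod=2 -> inv=[2 12 2 4]

2 12 2 4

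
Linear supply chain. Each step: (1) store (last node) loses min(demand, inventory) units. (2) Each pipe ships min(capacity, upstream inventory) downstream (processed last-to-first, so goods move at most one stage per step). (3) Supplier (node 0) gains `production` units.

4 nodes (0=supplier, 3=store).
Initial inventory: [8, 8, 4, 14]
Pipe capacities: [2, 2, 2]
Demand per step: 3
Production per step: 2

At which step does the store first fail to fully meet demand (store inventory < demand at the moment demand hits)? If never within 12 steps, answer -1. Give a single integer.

Step 1: demand=3,sold=3 ship[2->3]=2 ship[1->2]=2 ship[0->1]=2 prod=2 -> [8 8 4 13]
Step 2: demand=3,sold=3 ship[2->3]=2 ship[1->2]=2 ship[0->1]=2 prod=2 -> [8 8 4 12]
Step 3: demand=3,sold=3 ship[2->3]=2 ship[1->2]=2 ship[0->1]=2 prod=2 -> [8 8 4 11]
Step 4: demand=3,sold=3 ship[2->3]=2 ship[1->2]=2 ship[0->1]=2 prod=2 -> [8 8 4 10]
Step 5: demand=3,sold=3 ship[2->3]=2 ship[1->2]=2 ship[0->1]=2 prod=2 -> [8 8 4 9]
Step 6: demand=3,sold=3 ship[2->3]=2 ship[1->2]=2 ship[0->1]=2 prod=2 -> [8 8 4 8]
Step 7: demand=3,sold=3 ship[2->3]=2 ship[1->2]=2 ship[0->1]=2 prod=2 -> [8 8 4 7]
Step 8: demand=3,sold=3 ship[2->3]=2 ship[1->2]=2 ship[0->1]=2 prod=2 -> [8 8 4 6]
Step 9: demand=3,sold=3 ship[2->3]=2 ship[1->2]=2 ship[0->1]=2 prod=2 -> [8 8 4 5]
Step 10: demand=3,sold=3 ship[2->3]=2 ship[1->2]=2 ship[0->1]=2 prod=2 -> [8 8 4 4]
Step 11: demand=3,sold=3 ship[2->3]=2 ship[1->2]=2 ship[0->1]=2 prod=2 -> [8 8 4 3]
Step 12: demand=3,sold=3 ship[2->3]=2 ship[1->2]=2 ship[0->1]=2 prod=2 -> [8 8 4 2]
No stockout in 12 steps

-1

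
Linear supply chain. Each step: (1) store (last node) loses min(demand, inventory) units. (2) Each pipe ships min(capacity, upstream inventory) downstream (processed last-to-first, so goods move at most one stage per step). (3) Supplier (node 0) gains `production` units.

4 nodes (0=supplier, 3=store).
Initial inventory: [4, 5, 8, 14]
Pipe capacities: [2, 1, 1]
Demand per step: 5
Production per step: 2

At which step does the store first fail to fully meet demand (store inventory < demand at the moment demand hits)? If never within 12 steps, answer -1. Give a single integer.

Step 1: demand=5,sold=5 ship[2->3]=1 ship[1->2]=1 ship[0->1]=2 prod=2 -> [4 6 8 10]
Step 2: demand=5,sold=5 ship[2->3]=1 ship[1->2]=1 ship[0->1]=2 prod=2 -> [4 7 8 6]
Step 3: demand=5,sold=5 ship[2->3]=1 ship[1->2]=1 ship[0->1]=2 prod=2 -> [4 8 8 2]
Step 4: demand=5,sold=2 ship[2->3]=1 ship[1->2]=1 ship[0->1]=2 prod=2 -> [4 9 8 1]
Step 5: demand=5,sold=1 ship[2->3]=1 ship[1->2]=1 ship[0->1]=2 prod=2 -> [4 10 8 1]
Step 6: demand=5,sold=1 ship[2->3]=1 ship[1->2]=1 ship[0->1]=2 prod=2 -> [4 11 8 1]
Step 7: demand=5,sold=1 ship[2->3]=1 ship[1->2]=1 ship[0->1]=2 prod=2 -> [4 12 8 1]
Step 8: demand=5,sold=1 ship[2->3]=1 ship[1->2]=1 ship[0->1]=2 prod=2 -> [4 13 8 1]
Step 9: demand=5,sold=1 ship[2->3]=1 ship[1->2]=1 ship[0->1]=2 prod=2 -> [4 14 8 1]
Step 10: demand=5,sold=1 ship[2->3]=1 ship[1->2]=1 ship[0->1]=2 prod=2 -> [4 15 8 1]
Step 11: demand=5,sold=1 ship[2->3]=1 ship[1->2]=1 ship[0->1]=2 prod=2 -> [4 16 8 1]
Step 12: demand=5,sold=1 ship[2->3]=1 ship[1->2]=1 ship[0->1]=2 prod=2 -> [4 17 8 1]
First stockout at step 4

4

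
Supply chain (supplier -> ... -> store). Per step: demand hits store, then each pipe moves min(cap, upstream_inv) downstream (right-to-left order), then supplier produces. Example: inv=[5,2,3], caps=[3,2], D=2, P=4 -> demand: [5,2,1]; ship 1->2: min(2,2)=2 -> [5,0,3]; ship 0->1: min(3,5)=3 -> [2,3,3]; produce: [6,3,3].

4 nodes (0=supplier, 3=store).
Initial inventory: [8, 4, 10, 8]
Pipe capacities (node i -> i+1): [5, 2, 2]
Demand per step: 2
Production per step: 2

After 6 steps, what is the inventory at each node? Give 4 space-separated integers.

Step 1: demand=2,sold=2 ship[2->3]=2 ship[1->2]=2 ship[0->1]=5 prod=2 -> inv=[5 7 10 8]
Step 2: demand=2,sold=2 ship[2->3]=2 ship[1->2]=2 ship[0->1]=5 prod=2 -> inv=[2 10 10 8]
Step 3: demand=2,sold=2 ship[2->3]=2 ship[1->2]=2 ship[0->1]=2 prod=2 -> inv=[2 10 10 8]
Step 4: demand=2,sold=2 ship[2->3]=2 ship[1->2]=2 ship[0->1]=2 prod=2 -> inv=[2 10 10 8]
Step 5: demand=2,sold=2 ship[2->3]=2 ship[1->2]=2 ship[0->1]=2 prod=2 -> inv=[2 10 10 8]
Step 6: demand=2,sold=2 ship[2->3]=2 ship[1->2]=2 ship[0->1]=2 prod=2 -> inv=[2 10 10 8]

2 10 10 8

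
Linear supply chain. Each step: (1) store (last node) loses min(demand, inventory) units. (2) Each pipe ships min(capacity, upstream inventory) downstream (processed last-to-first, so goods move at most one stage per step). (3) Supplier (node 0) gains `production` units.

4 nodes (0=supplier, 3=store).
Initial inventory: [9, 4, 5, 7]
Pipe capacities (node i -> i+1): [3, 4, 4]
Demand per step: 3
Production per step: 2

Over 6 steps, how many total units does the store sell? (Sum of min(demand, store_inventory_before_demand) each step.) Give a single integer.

Step 1: sold=3 (running total=3) -> [8 3 5 8]
Step 2: sold=3 (running total=6) -> [7 3 4 9]
Step 3: sold=3 (running total=9) -> [6 3 3 10]
Step 4: sold=3 (running total=12) -> [5 3 3 10]
Step 5: sold=3 (running total=15) -> [4 3 3 10]
Step 6: sold=3 (running total=18) -> [3 3 3 10]

Answer: 18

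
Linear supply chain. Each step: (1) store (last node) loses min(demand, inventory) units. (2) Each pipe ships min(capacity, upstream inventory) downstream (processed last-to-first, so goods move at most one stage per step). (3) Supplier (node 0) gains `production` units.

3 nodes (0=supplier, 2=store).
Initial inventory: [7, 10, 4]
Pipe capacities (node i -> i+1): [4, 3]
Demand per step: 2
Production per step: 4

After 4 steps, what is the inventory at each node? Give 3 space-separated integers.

Step 1: demand=2,sold=2 ship[1->2]=3 ship[0->1]=4 prod=4 -> inv=[7 11 5]
Step 2: demand=2,sold=2 ship[1->2]=3 ship[0->1]=4 prod=4 -> inv=[7 12 6]
Step 3: demand=2,sold=2 ship[1->2]=3 ship[0->1]=4 prod=4 -> inv=[7 13 7]
Step 4: demand=2,sold=2 ship[1->2]=3 ship[0->1]=4 prod=4 -> inv=[7 14 8]

7 14 8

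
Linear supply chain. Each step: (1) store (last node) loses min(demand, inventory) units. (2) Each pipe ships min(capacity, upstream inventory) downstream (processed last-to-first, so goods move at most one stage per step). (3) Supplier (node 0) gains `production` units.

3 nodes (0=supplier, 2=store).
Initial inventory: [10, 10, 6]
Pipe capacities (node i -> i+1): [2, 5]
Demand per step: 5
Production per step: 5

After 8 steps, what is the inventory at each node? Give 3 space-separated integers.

Step 1: demand=5,sold=5 ship[1->2]=5 ship[0->1]=2 prod=5 -> inv=[13 7 6]
Step 2: demand=5,sold=5 ship[1->2]=5 ship[0->1]=2 prod=5 -> inv=[16 4 6]
Step 3: demand=5,sold=5 ship[1->2]=4 ship[0->1]=2 prod=5 -> inv=[19 2 5]
Step 4: demand=5,sold=5 ship[1->2]=2 ship[0->1]=2 prod=5 -> inv=[22 2 2]
Step 5: demand=5,sold=2 ship[1->2]=2 ship[0->1]=2 prod=5 -> inv=[25 2 2]
Step 6: demand=5,sold=2 ship[1->2]=2 ship[0->1]=2 prod=5 -> inv=[28 2 2]
Step 7: demand=5,sold=2 ship[1->2]=2 ship[0->1]=2 prod=5 -> inv=[31 2 2]
Step 8: demand=5,sold=2 ship[1->2]=2 ship[0->1]=2 prod=5 -> inv=[34 2 2]

34 2 2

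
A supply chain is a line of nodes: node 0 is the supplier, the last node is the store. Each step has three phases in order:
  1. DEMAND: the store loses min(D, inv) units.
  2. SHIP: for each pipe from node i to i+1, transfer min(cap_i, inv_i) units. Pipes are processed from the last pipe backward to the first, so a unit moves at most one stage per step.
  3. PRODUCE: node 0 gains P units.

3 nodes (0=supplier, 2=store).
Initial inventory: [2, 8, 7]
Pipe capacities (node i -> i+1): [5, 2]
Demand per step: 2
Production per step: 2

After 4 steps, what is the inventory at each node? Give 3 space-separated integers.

Step 1: demand=2,sold=2 ship[1->2]=2 ship[0->1]=2 prod=2 -> inv=[2 8 7]
Step 2: demand=2,sold=2 ship[1->2]=2 ship[0->1]=2 prod=2 -> inv=[2 8 7]
Step 3: demand=2,sold=2 ship[1->2]=2 ship[0->1]=2 prod=2 -> inv=[2 8 7]
Step 4: demand=2,sold=2 ship[1->2]=2 ship[0->1]=2 prod=2 -> inv=[2 8 7]

2 8 7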